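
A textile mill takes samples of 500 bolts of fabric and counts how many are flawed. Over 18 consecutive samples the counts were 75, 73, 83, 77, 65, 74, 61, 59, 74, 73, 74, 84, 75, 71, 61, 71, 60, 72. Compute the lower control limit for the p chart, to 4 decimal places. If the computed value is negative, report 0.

0.0956

p̄ = Σdᵢ / (k·n) = 1282 / (18 × 500) = 0.14244
LCL = p̄ − 3·√(p̄(1−p̄)/n) = 0.14244 − 3 × 0.01563 = 0.09555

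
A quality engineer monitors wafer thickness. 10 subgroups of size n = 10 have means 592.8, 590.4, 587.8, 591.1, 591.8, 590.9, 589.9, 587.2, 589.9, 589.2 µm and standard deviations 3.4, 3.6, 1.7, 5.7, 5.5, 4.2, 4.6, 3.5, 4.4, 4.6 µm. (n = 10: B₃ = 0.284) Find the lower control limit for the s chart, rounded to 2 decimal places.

s̄ = (3.4 + 3.6 + 1.7 + 5.7 + 5.5 + 4.2 + 4.6 + 3.5 + 4.4 + 4.6) / 10 = 4.1200
LCL_s = B₃·s̄ = 0.284 × 4.1200 = 1.1701

1.17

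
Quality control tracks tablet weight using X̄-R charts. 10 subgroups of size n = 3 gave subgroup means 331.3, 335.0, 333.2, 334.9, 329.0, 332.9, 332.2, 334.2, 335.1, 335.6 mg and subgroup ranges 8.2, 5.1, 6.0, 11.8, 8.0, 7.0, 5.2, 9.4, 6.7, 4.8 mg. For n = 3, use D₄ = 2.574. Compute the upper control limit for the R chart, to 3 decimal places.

18.584

R̄ = (8.2 + 5.1 + 6.0 + 11.8 + 8.0 + 7.0 + 5.2 + 9.4 + 6.7 + 4.8) / 10 = 72.2000 / 10 = 7.2200
UCL_R = D₄·R̄ = 2.574 × 7.2200 = 18.5843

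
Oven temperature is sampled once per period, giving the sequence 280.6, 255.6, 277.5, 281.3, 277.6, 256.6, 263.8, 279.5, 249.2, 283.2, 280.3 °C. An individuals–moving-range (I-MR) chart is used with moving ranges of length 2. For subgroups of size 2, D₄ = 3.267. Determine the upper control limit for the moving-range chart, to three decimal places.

54.069

Moving ranges: 25.0, 21.9, 3.8, 3.7, 21.0, 7.2, 15.7, 30.3, 34.0, 2.9; M̄R̄ = 165.5000 / 10 = 16.5500
UCL_MR = D₄·M̄R̄ = 3.267 × 16.5500 = 54.0688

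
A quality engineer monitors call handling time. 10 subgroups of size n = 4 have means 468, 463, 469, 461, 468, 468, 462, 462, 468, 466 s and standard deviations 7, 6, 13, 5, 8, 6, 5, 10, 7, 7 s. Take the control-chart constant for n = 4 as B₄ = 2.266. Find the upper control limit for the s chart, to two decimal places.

s̄ = (7 + 6 + 13 + 5 + 8 + 6 + 5 + 10 + 7 + 7) / 10 = 7.4000
UCL_s = B₄·s̄ = 2.266 × 7.4000 = 16.7684

16.77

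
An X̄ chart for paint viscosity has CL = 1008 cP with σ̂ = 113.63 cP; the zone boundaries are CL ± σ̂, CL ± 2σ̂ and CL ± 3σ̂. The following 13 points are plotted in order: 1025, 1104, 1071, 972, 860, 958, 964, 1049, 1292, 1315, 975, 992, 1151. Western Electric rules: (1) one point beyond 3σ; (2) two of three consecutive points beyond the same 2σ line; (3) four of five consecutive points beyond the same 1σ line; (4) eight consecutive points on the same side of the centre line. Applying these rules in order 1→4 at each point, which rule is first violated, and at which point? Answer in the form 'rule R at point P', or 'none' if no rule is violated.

Zone of each point (C = within 1σ̂, B = 1σ̂–2σ̂, A = 2σ̂–3σ̂, * = beyond 3σ̂; sign = side of CL): 1:+C, 2:+C, 3:+C, 4:-C, 5:-B, 6:-C, 7:-C, 8:+C, 9:+A, 10:+A, 11:-C, 12:-C, 13:+B
Rule 2 (two of three consecutive points beyond the same 2σ limit) is satisfied at point 10.

rule 2 at point 10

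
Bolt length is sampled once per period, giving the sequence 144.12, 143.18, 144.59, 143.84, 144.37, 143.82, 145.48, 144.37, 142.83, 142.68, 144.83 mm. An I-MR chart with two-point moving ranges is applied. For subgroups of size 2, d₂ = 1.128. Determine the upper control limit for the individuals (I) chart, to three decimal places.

146.880

X̄ = (144.12 + 143.18 + 144.59 + 143.84 + 144.37 + 143.82 + 145.48 + 144.37 + 142.83 + 142.68 + 144.83) / 11 = 144.0100
Moving ranges: 0.94, 1.41, 0.75, 0.53, 0.55, 1.66, 1.11, 1.54, 0.15, 2.15; M̄R̄ = 10.7900 / 10 = 1.0790
UCL = X̄ + 3·M̄R̄/d₂ = 144.0100 + 3 × 1.0790 / 1.128 = 146.8797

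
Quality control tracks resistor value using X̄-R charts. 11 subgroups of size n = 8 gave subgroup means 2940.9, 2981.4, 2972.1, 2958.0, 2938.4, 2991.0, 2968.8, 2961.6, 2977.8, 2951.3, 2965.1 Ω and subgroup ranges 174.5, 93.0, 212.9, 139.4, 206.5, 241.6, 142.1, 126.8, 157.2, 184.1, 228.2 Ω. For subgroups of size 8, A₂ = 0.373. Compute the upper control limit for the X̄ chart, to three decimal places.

X̄̄ = (2940.9 + 2981.4 + 2972.1 + 2958.0 + 2938.4 + 2991.0 + 2968.8 + 2961.6 + 2977.8 + 2951.3 + 2965.1) / 11 = 32606.4000 / 11 = 2964.2182
R̄ = (174.5 + 93.0 + 212.9 + 139.4 + 206.5 + 241.6 + 142.1 + 126.8 + 157.2 + 184.1 + 228.2) / 11 = 1906.3000 / 11 = 173.3000
UCL = X̄̄ + A₂·R̄ = 2964.2182 + 0.373 × 173.3000 = 3028.8591

3028.859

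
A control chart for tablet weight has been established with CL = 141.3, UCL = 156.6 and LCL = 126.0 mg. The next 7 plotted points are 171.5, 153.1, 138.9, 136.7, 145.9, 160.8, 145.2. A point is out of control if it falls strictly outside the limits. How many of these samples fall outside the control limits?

2

Compare each point to [126.0, 156.6]: sample 1 = 171.5 > UCL; sample 6 = 160.8 > UCL.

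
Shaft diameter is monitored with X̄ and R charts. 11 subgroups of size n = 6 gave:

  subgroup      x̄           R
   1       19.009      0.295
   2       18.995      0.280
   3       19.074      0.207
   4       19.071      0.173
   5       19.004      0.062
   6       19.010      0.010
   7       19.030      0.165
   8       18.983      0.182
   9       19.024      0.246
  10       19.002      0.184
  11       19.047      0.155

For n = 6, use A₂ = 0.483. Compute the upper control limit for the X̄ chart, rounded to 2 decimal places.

19.11

X̄̄ = (19.009 + 18.995 + 19.074 + 19.071 + 19.004 + 19.010 + 19.030 + 18.983 + 19.024 + 19.002 + 19.047) / 11 = 209.2490 / 11 = 19.0226
R̄ = (0.295 + 0.280 + 0.207 + 0.173 + 0.062 + 0.010 + 0.165 + 0.182 + 0.246 + 0.184 + 0.155) / 11 = 1.9590 / 11 = 0.1781
UCL = X̄̄ + A₂·R̄ = 19.0226 + 0.483 × 0.1781 = 19.1087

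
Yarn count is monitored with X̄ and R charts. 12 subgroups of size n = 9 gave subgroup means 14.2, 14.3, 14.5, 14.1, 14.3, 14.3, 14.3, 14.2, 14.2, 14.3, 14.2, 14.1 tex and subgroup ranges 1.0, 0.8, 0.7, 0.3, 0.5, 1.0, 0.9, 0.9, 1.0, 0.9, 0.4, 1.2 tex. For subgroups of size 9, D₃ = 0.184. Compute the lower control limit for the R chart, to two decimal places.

0.15

R̄ = (1.0 + 0.8 + 0.7 + 0.3 + 0.5 + 1.0 + 0.9 + 0.9 + 1.0 + 0.9 + 0.4 + 1.2) / 12 = 9.6000 / 12 = 0.8000
LCL_R = D₃·R̄ = 0.184 × 0.8000 = 0.1472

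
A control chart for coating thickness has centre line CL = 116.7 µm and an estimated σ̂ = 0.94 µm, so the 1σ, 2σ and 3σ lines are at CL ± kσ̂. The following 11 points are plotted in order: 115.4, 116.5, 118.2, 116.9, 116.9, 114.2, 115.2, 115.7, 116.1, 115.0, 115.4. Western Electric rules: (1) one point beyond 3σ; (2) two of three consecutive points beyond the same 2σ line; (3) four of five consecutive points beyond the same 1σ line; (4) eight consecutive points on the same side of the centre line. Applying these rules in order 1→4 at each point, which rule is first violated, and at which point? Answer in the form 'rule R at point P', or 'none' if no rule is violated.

rule 3 at point 10

Zone of each point (C = within 1σ̂, B = 1σ̂–2σ̂, A = 2σ̂–3σ̂, * = beyond 3σ̂; sign = side of CL): 1:-B, 2:-C, 3:+B, 4:+C, 5:+C, 6:-A, 7:-B, 8:-B, 9:-C, 10:-B, 11:-B
Rule 3 (four of five consecutive points beyond the same 1σ limit) is satisfied at point 10.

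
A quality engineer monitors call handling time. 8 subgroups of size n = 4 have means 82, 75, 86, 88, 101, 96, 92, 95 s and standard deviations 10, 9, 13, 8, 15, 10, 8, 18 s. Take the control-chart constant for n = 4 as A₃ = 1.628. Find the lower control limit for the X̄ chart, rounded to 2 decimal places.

70.86

X̄̄ = (82 + 75 + 86 + 88 + 101 + 96 + 92 + 95) / 8 = 89.3750
s̄ = (10 + 9 + 13 + 8 + 15 + 10 + 8 + 18) / 8 = 11.3750
LCL = X̄̄ − A₃·s̄ = 89.3750 − 1.628 × 11.3750 = 70.8565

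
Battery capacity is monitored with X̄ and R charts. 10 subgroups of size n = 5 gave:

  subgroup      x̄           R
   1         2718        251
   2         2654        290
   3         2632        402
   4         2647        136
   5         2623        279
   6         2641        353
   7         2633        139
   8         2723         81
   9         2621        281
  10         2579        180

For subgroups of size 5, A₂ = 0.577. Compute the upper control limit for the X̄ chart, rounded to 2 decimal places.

2785.12

X̄̄ = (2718 + 2654 + 2632 + 2647 + 2623 + 2641 + 2633 + 2723 + 2621 + 2579) / 10 = 26471.0000 / 10 = 2647.1000
R̄ = (251 + 290 + 402 + 136 + 279 + 353 + 139 + 81 + 281 + 180) / 10 = 2392.0000 / 10 = 239.2000
UCL = X̄̄ + A₂·R̄ = 2647.1000 + 0.577 × 239.2000 = 2785.1184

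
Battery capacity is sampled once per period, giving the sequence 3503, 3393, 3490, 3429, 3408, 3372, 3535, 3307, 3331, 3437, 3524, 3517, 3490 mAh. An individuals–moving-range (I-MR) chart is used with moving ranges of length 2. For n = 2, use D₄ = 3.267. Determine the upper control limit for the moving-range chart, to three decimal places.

Moving ranges: 110, 97, 61, 21, 36, 163, 228, 24, 106, 87, 7, 27; M̄R̄ = 967.0000 / 12 = 80.5833
UCL_MR = D₄·M̄R̄ = 3.267 × 80.5833 = 263.2657

263.266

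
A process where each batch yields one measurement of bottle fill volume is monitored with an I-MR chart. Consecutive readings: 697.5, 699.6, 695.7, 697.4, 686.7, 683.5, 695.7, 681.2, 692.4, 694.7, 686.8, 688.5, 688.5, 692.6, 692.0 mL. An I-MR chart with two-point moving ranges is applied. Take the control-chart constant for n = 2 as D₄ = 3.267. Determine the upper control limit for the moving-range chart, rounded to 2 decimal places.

17.76

Moving ranges: 2.1, 3.9, 1.7, 10.7, 3.2, 12.2, 14.5, 11.2, 2.3, 7.9, 1.7, 0.0, 4.1, 0.6; M̄R̄ = 76.1000 / 14 = 5.4357
UCL_MR = D₄·M̄R̄ = 3.267 × 5.4357 = 17.7585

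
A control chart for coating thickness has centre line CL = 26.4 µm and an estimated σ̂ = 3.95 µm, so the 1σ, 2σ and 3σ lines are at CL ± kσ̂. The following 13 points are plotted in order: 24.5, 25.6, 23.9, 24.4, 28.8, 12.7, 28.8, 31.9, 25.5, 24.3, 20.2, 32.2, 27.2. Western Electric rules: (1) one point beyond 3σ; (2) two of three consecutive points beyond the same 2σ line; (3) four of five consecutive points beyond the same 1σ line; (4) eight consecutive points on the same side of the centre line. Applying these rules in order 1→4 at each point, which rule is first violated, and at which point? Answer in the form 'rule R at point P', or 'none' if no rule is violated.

rule 1 at point 6

Zone of each point (C = within 1σ̂, B = 1σ̂–2σ̂, A = 2σ̂–3σ̂, * = beyond 3σ̂; sign = side of CL): 1:-C, 2:-C, 3:-C, 4:-C, 5:+C, 6:-*, 7:+C, 8:+B, 9:-C, 10:-C, 11:-B, 12:+B, 13:+C
Rule 1 (one point beyond the 3σ limits) is satisfied at point 6.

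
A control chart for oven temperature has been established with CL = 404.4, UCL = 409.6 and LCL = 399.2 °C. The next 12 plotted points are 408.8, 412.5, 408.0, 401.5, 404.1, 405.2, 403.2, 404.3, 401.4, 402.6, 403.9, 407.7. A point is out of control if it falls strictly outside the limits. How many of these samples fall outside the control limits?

Compare each point to [399.2, 409.6]: sample 2 = 412.5 > UCL.

1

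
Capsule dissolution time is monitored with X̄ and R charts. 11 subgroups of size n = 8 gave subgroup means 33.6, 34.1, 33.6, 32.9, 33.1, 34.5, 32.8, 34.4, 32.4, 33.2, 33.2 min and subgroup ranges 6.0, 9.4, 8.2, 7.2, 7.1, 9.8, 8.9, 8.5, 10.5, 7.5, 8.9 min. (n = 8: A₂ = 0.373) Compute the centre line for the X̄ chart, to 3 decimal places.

33.436

X̄̄ = (33.6 + 34.1 + 33.6 + 32.9 + 33.1 + 34.5 + 32.8 + 34.4 + 32.4 + 33.2 + 33.2) / 11 = 367.8000 / 11 = 33.4364
CL = X̄̄ = 33.4364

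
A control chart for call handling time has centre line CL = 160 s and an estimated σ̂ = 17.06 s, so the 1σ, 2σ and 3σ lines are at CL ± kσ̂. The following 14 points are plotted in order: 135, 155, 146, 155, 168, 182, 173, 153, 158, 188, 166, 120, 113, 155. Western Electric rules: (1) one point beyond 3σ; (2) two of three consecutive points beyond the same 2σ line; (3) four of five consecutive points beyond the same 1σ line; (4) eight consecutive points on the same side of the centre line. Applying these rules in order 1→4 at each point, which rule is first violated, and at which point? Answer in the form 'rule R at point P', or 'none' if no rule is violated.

Zone of each point (C = within 1σ̂, B = 1σ̂–2σ̂, A = 2σ̂–3σ̂, * = beyond 3σ̂; sign = side of CL): 1:-B, 2:-C, 3:-C, 4:-C, 5:+C, 6:+B, 7:+C, 8:-C, 9:-C, 10:+B, 11:+C, 12:-A, 13:-A, 14:-C
Rule 2 (two of three consecutive points beyond the same 2σ limit) is satisfied at point 13.

rule 2 at point 13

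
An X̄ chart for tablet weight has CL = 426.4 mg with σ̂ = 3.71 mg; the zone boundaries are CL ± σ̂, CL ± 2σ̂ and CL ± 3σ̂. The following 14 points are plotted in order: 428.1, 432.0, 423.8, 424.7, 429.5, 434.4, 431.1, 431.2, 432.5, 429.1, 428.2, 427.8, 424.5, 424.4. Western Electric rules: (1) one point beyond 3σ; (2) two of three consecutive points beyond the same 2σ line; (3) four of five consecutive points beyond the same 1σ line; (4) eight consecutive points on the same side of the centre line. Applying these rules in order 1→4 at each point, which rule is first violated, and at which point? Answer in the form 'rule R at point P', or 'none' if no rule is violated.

rule 3 at point 9

Zone of each point (C = within 1σ̂, B = 1σ̂–2σ̂, A = 2σ̂–3σ̂, * = beyond 3σ̂; sign = side of CL): 1:+C, 2:+B, 3:-C, 4:-C, 5:+C, 6:+A, 7:+B, 8:+B, 9:+B, 10:+C, 11:+C, 12:+C, 13:-C, 14:-C
Rule 3 (four of five consecutive points beyond the same 1σ limit) is satisfied at point 9.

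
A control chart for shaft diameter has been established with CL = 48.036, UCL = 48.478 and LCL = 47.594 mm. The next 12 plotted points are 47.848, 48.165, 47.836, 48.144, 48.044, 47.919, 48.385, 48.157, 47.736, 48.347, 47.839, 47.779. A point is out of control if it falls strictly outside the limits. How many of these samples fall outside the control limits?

All 12 points lie within [47.594, 48.478].

0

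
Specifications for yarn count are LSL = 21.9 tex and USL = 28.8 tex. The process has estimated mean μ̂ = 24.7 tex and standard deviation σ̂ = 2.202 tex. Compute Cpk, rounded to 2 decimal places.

Cpu = (USL − μ̂) / (3σ̂) = (28.8 − 24.7) / (3 × 2.202) = 0.6206; Cpl = (μ̂ − LSL) / (3σ̂) = (24.7 − 21.9) / (3 × 2.202) = 0.4239; Cpk = min(Cpu, Cpl) = 0.4239

0.42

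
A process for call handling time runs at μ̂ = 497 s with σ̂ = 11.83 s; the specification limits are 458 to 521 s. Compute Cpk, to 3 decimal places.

0.676

Cpu = (USL − μ̂) / (3σ̂) = (521 − 497) / (3 × 11.83) = 0.6762; Cpl = (μ̂ − LSL) / (3σ̂) = (497 − 458) / (3 × 11.83) = 1.0989; Cpk = min(Cpu, Cpl) = 0.6762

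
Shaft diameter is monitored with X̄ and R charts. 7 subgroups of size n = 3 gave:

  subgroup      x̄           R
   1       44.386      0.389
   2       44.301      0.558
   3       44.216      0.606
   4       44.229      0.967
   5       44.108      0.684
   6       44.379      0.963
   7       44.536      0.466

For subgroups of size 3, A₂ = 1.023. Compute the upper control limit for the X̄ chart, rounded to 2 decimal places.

44.98

X̄̄ = (44.386 + 44.301 + 44.216 + 44.229 + 44.108 + 44.379 + 44.536) / 7 = 310.1550 / 7 = 44.3079
R̄ = (0.389 + 0.558 + 0.606 + 0.967 + 0.684 + 0.963 + 0.466) / 7 = 4.6330 / 7 = 0.6619
UCL = X̄̄ + A₂·R̄ = 44.3079 + 1.023 × 0.6619 = 44.9849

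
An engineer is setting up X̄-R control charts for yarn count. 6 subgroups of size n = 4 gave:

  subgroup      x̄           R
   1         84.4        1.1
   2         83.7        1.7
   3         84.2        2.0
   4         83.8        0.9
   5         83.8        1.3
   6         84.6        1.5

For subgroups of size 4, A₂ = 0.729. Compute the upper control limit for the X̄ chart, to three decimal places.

85.116

X̄̄ = (84.4 + 83.7 + 84.2 + 83.8 + 83.8 + 84.6) / 6 = 504.5000 / 6 = 84.0833
R̄ = (1.1 + 1.7 + 2.0 + 0.9 + 1.3 + 1.5) / 6 = 8.5000 / 6 = 1.4167
UCL = X̄̄ + A₂·R̄ = 84.0833 + 0.729 × 1.4167 = 85.1161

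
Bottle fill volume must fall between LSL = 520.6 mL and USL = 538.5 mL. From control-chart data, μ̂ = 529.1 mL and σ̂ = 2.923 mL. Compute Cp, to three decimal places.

Cp = (USL − LSL) / (6σ̂) = (538.5 − 520.6) / (6 × 2.923) = 17.9000 / 17.5380 = 1.0206

1.021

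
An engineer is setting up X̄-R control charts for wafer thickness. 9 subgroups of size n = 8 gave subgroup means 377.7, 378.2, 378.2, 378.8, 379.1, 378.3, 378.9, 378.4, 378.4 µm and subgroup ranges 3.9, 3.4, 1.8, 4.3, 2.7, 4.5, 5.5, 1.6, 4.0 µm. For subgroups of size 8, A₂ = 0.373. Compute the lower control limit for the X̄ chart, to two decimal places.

X̄̄ = (377.7 + 378.2 + 378.2 + 378.8 + 379.1 + 378.3 + 378.9 + 378.4 + 378.4) / 9 = 3406.0000 / 9 = 378.4444
R̄ = (3.9 + 3.4 + 1.8 + 4.3 + 2.7 + 4.5 + 5.5 + 1.6 + 4.0) / 9 = 31.7000 / 9 = 3.5222
LCL = X̄̄ − A₂·R̄ = 378.4444 − 0.373 × 3.5222 = 377.1307

377.13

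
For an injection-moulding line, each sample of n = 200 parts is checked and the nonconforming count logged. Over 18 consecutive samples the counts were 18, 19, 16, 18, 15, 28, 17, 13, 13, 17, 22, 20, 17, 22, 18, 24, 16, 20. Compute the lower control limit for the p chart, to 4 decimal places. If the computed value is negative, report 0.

0.0310

p̄ = Σdᵢ / (k·n) = 333 / (18 × 200) = 0.09250
LCL = p̄ − 3·√(p̄(1−p̄)/n) = 0.09250 − 3 × 0.02049 = 0.03104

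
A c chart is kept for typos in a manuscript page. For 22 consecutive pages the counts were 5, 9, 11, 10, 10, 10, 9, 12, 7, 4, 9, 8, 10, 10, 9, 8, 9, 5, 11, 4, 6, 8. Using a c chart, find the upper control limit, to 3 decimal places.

17.040

c̄ = (5 + 9 + 11 + 10 + 10 + 10 + 9 + 12 + 7 + 4 + 9 + 8 + 10 + 10 + 9 + 8 + 9 + 5 + 11 + 4 + 6 + 8) / 22 = 184 / 22 = 8.3636
UCL = c̄ + 3√c̄ = 8.3636 + 3 × √8.3636 = 8.3636 + 3 × 2.8920 = 17.0396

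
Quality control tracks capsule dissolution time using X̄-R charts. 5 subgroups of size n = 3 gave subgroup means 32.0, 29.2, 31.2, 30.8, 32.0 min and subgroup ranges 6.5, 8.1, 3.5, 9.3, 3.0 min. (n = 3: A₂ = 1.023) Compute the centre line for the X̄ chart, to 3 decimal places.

31.040

X̄̄ = (32.0 + 29.2 + 31.2 + 30.8 + 32.0) / 5 = 155.2000 / 5 = 31.0400
CL = X̄̄ = 31.0400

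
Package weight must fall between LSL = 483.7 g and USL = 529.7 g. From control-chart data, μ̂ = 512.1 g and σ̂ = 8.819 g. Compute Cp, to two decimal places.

Cp = (USL − LSL) / (6σ̂) = (529.7 − 483.7) / (6 × 8.819) = 46.0000 / 52.9140 = 0.8693

0.87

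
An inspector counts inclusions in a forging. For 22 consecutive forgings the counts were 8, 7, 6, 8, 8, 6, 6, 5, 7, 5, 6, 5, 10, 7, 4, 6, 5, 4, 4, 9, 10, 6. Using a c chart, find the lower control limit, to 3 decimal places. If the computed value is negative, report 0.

c̄ = (8 + 7 + 6 + 8 + 8 + 6 + 6 + 5 + 7 + 5 + 6 + 5 + 10 + 7 + 4 + 6 + 5 + 4 + 4 + 9 + 10 + 6) / 22 = 142 / 22 = 6.4545
LCL = c̄ − 3√c̄ = 6.4545 − 3 × 2.5406 = -1.1672 → 0 (cannot be negative)

0.000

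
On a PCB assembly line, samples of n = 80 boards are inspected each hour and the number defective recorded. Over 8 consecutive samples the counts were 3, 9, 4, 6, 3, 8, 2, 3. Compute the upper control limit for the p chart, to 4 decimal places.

0.1386

p̄ = Σdᵢ / (k·n) = 38 / (8 × 80) = 0.05937
UCL = p̄ + 3·√(p̄(1−p̄)/n) = 0.05937 + 3 × √(0.05937×0.94063/80) = 0.05937 + 3 × 0.02642 = 0.13864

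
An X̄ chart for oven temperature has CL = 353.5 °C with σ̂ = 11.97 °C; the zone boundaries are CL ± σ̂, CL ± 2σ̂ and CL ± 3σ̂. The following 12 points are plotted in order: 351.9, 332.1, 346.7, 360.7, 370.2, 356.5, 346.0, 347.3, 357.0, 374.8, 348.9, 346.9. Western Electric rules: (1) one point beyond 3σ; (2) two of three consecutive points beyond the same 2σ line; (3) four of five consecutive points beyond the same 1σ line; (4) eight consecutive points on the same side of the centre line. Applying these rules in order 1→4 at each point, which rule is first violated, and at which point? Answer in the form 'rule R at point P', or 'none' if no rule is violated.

Zone of each point (C = within 1σ̂, B = 1σ̂–2σ̂, A = 2σ̂–3σ̂, * = beyond 3σ̂; sign = side of CL): 1:-C, 2:-B, 3:-C, 4:+C, 5:+B, 6:+C, 7:-C, 8:-C, 9:+C, 10:+B, 11:-C, 12:-C
No rule fires across all 12 points.

none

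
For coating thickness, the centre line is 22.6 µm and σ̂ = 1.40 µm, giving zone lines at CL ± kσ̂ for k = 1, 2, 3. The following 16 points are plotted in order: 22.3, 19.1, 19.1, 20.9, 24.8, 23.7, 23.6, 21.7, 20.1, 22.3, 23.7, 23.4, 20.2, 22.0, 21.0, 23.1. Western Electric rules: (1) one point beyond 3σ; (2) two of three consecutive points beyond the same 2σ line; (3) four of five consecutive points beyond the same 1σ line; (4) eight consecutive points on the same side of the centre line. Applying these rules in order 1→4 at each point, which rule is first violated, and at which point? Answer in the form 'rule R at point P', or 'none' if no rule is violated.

rule 2 at point 3

Zone of each point (C = within 1σ̂, B = 1σ̂–2σ̂, A = 2σ̂–3σ̂, * = beyond 3σ̂; sign = side of CL): 1:-C, 2:-A, 3:-A, 4:-B, 5:+B, 6:+C, 7:+C, 8:-C, 9:-B, 10:-C, 11:+C, 12:+C, 13:-B, 14:-C, 15:-B, 16:+C
Rule 2 (two of three consecutive points beyond the same 2σ limit) is satisfied at point 3.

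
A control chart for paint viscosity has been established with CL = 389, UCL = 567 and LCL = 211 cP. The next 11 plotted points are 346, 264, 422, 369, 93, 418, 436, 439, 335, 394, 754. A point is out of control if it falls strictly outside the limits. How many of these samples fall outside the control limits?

Compare each point to [211, 567]: sample 5 = 93 < LCL; sample 11 = 754 > UCL.

2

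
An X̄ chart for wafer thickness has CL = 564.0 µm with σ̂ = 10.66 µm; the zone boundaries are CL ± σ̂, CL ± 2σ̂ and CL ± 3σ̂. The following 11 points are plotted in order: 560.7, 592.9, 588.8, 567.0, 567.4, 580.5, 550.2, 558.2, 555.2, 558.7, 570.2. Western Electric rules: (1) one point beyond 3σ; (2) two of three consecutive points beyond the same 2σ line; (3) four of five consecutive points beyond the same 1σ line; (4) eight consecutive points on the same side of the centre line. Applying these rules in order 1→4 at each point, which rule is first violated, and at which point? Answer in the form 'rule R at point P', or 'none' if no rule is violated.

rule 2 at point 3

Zone of each point (C = within 1σ̂, B = 1σ̂–2σ̂, A = 2σ̂–3σ̂, * = beyond 3σ̂; sign = side of CL): 1:-C, 2:+A, 3:+A, 4:+C, 5:+C, 6:+B, 7:-B, 8:-C, 9:-C, 10:-C, 11:+C
Rule 2 (two of three consecutive points beyond the same 2σ limit) is satisfied at point 3.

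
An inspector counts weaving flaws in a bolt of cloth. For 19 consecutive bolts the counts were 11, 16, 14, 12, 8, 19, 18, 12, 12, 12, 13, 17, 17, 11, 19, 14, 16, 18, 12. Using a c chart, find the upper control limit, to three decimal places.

25.593

c̄ = (11 + 16 + 14 + 12 + 8 + 19 + 18 + 12 + 12 + 12 + 13 + 17 + 17 + 11 + 19 + 14 + 16 + 18 + 12) / 19 = 271 / 19 = 14.2632
UCL = c̄ + 3√c̄ = 14.2632 + 3 × √14.2632 = 14.2632 + 3 × 3.7767 = 25.5931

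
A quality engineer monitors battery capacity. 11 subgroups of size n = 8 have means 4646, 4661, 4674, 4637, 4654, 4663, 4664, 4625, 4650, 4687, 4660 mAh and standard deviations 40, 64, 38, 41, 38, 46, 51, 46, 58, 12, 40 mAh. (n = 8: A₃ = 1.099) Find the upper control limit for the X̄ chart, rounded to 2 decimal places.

X̄̄ = (4646 + 4661 + 4674 + 4637 + 4654 + 4663 + 4664 + 4625 + 4650 + 4687 + 4660) / 11 = 4656.4545
s̄ = (40 + 64 + 38 + 41 + 38 + 46 + 51 + 46 + 58 + 12 + 40) / 11 = 43.0909
UCL = X̄̄ + A₃·s̄ = 4656.4545 + 1.099 × 43.0909 = 4703.8115

4703.81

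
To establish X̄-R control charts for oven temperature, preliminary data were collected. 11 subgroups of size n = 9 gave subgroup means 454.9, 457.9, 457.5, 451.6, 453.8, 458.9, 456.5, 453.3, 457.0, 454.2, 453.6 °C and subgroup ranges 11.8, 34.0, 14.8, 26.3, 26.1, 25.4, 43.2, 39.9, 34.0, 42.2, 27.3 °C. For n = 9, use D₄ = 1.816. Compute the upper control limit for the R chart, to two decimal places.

R̄ = (11.8 + 34.0 + 14.8 + 26.3 + 26.1 + 25.4 + 43.2 + 39.9 + 34.0 + 42.2 + 27.3) / 11 = 325.0000 / 11 = 29.5455
UCL_R = D₄·R̄ = 1.816 × 29.5455 = 53.6545

53.65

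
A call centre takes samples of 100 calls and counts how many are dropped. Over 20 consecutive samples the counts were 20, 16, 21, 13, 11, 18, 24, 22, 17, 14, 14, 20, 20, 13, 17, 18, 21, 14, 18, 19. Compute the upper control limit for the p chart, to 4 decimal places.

0.2890

p̄ = Σdᵢ / (k·n) = 350 / (20 × 100) = 0.17500
UCL = p̄ + 3·√(p̄(1−p̄)/n) = 0.17500 + 3 × √(0.17500×0.82500/100) = 0.17500 + 3 × 0.03800 = 0.28899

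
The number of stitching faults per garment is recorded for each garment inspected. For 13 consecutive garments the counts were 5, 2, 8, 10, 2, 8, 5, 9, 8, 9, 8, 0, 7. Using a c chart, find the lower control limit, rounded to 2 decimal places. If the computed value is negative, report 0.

0.00

c̄ = (5 + 2 + 8 + 10 + 2 + 8 + 5 + 9 + 8 + 9 + 8 + 0 + 7) / 13 = 81 / 13 = 6.2308
LCL = c̄ − 3√c̄ = 6.2308 − 3 × 2.4962 = -1.2577 → 0 (cannot be negative)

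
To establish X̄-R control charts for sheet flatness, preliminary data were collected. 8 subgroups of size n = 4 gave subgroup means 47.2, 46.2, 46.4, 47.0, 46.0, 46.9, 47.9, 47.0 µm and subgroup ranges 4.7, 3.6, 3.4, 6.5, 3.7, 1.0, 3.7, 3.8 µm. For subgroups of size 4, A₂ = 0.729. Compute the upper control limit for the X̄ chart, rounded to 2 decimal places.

X̄̄ = (47.2 + 46.2 + 46.4 + 47.0 + 46.0 + 46.9 + 47.9 + 47.0) / 8 = 374.6000 / 8 = 46.8250
R̄ = (4.7 + 3.6 + 3.4 + 6.5 + 3.7 + 1.0 + 3.7 + 3.8) / 8 = 30.4000 / 8 = 3.8000
UCL = X̄̄ + A₂·R̄ = 46.8250 + 0.729 × 3.8000 = 49.5952

49.60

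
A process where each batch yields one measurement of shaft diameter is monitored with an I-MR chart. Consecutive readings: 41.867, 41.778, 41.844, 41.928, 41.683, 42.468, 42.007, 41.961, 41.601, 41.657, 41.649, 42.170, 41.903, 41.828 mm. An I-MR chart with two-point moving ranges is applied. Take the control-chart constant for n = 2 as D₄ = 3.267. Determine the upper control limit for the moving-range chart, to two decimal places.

0.77

Moving ranges: 0.089, 0.066, 0.084, 0.245, 0.785, 0.461, 0.046, 0.360, 0.056, 0.008, 0.521, 0.267, 0.075; M̄R̄ = 3.0630 / 13 = 0.2356
UCL_MR = D₄·M̄R̄ = 3.267 × 0.2356 = 0.7698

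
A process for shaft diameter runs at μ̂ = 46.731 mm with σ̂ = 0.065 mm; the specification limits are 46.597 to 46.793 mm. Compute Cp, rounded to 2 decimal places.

Cp = (USL − LSL) / (6σ̂) = (46.793 − 46.597) / (6 × 0.065) = 0.1960 / 0.3900 = 0.5026

0.50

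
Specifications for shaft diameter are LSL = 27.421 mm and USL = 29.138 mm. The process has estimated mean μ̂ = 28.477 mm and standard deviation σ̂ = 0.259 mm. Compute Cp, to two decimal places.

Cp = (USL − LSL) / (6σ̂) = (29.138 − 27.421) / (6 × 0.259) = 1.7170 / 1.5540 = 1.1049

1.10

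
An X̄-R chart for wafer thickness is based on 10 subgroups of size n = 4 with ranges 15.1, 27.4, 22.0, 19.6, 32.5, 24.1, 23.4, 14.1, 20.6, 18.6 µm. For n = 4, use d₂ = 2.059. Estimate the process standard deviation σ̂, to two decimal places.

R̄ = (15.1 + 27.4 + 22.0 + 19.6 + 32.5 + 24.1 + 23.4 + 14.1 + 20.6 + 18.6) / 10 = 21.7400
σ̂ = R̄ / d₂ = 21.7400 / 2.059 = 10.5585

10.56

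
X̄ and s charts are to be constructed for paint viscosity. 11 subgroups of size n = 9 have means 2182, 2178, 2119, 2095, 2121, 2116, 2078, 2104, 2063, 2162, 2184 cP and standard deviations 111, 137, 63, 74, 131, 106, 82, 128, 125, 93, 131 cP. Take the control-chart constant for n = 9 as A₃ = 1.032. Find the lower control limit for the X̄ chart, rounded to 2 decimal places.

2016.66

X̄̄ = (2182 + 2178 + 2119 + 2095 + 2121 + 2116 + 2078 + 2104 + 2063 + 2162 + 2184) / 11 = 2127.4545
s̄ = (111 + 137 + 63 + 74 + 131 + 106 + 82 + 128 + 125 + 93 + 131) / 11 = 107.3636
LCL = X̄̄ − A₃·s̄ = 2127.4545 − 1.032 × 107.3636 = 2016.6553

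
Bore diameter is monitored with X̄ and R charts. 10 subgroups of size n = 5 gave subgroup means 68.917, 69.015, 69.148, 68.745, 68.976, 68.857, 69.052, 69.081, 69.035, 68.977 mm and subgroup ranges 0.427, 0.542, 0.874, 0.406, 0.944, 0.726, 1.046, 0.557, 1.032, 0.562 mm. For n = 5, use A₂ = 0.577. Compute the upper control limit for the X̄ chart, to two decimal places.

69.39

X̄̄ = (68.917 + 69.015 + 69.148 + 68.745 + 68.976 + 68.857 + 69.052 + 69.081 + 69.035 + 68.977) / 10 = 689.8030 / 10 = 68.9803
R̄ = (0.427 + 0.542 + 0.874 + 0.406 + 0.944 + 0.726 + 1.046 + 0.557 + 1.032 + 0.562) / 10 = 7.1160 / 10 = 0.7116
UCL = X̄̄ + A₂·R̄ = 68.9803 + 0.577 × 0.7116 = 69.3909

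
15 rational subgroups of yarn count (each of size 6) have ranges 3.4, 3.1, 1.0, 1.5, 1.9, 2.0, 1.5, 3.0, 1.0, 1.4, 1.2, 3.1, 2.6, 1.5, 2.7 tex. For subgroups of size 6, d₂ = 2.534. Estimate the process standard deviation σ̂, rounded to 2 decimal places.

R̄ = (3.4 + 3.1 + 1.0 + 1.5 + 1.9 + 2.0 + 1.5 + 3.0 + 1.0 + 1.4 + 1.2 + 3.1 + 2.6 + 1.5 + 2.7) / 15 = 2.0600
σ̂ = R̄ / d₂ = 2.0600 / 2.534 = 0.8129

0.81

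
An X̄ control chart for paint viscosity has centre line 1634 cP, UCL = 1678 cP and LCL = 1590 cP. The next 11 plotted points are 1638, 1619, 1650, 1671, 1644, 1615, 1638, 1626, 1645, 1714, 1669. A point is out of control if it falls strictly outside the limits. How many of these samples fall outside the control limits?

1

Compare each point to [1590, 1678]: sample 10 = 1714 > UCL.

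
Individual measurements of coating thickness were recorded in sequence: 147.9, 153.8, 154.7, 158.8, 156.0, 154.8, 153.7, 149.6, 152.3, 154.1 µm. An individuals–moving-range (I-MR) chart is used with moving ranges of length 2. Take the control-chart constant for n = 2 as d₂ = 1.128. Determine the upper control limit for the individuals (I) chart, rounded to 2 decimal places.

X̄ = (147.9 + 153.8 + 154.7 + 158.8 + 156.0 + 154.8 + 153.7 + 149.6 + 152.3 + 154.1) / 10 = 153.5700
Moving ranges: 5.9, 0.9, 4.1, 2.8, 1.2, 1.1, 4.1, 2.7, 1.8; M̄R̄ = 24.6000 / 9 = 2.7333
UCL = X̄ + 3·M̄R̄/d₂ = 153.5700 + 3 × 2.7333 / 1.128 = 160.8395

160.84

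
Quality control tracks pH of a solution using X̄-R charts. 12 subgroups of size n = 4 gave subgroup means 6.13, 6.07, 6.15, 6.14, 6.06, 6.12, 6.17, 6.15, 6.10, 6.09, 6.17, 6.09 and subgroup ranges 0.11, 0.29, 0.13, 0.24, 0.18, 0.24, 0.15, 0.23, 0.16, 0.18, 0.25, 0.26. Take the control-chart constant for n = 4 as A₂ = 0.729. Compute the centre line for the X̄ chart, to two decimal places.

X̄̄ = (6.13 + 6.07 + 6.15 + 6.14 + 6.06 + 6.12 + 6.17 + 6.15 + 6.10 + 6.09 + 6.17 + 6.09) / 12 = 73.4400 / 12 = 6.1200
CL = X̄̄ = 6.1200

6.12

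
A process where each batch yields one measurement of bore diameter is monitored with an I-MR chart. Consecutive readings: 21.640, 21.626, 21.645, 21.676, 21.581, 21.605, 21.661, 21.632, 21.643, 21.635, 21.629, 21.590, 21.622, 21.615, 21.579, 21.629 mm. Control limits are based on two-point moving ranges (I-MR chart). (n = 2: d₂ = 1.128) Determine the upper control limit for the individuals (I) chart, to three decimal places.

X̄ = (21.640 + 21.626 + 21.645 + 21.676 + 21.581 + 21.605 + 21.661 + 21.632 + 21.643 + 21.635 + 21.629 + 21.590 + 21.622 + 21.615 + 21.579 + 21.629) / 16 = 21.6255
Moving ranges: 0.014, 0.019, 0.031, 0.095, 0.024, 0.056, 0.029, 0.011, 0.008, 0.006, 0.039, 0.032, 0.007, 0.036, 0.050; M̄R̄ = 0.4570 / 15 = 0.0305
UCL = X̄ + 3·M̄R̄/d₂ = 21.6255 + 3 × 0.0305 / 1.128 = 21.7065

21.707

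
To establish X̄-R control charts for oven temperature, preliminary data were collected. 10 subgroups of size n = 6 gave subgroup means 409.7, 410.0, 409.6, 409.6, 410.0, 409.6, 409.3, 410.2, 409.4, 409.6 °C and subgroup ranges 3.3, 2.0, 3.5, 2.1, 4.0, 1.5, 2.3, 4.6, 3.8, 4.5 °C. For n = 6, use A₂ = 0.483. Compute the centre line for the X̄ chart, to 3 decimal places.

X̄̄ = (409.7 + 410.0 + 409.6 + 409.6 + 410.0 + 409.6 + 409.3 + 410.2 + 409.4 + 409.6) / 10 = 4097.0000 / 10 = 409.7000
CL = X̄̄ = 409.7000

409.700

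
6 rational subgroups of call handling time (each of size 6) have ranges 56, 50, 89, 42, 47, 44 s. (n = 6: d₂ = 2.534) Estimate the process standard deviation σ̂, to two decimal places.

R̄ = (56 + 50 + 89 + 42 + 47 + 44) / 6 = 54.6667
σ̂ = R̄ / d₂ = 54.6667 / 2.534 = 21.5733

21.57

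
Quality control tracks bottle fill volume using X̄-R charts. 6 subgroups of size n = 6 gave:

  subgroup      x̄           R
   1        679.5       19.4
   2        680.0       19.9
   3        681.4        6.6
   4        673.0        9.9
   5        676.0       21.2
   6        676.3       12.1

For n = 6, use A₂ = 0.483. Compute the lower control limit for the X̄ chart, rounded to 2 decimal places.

X̄̄ = (679.5 + 680.0 + 681.4 + 673.0 + 676.0 + 676.3) / 6 = 4066.2000 / 6 = 677.7000
R̄ = (19.4 + 19.9 + 6.6 + 9.9 + 21.2 + 12.1) / 6 = 89.1000 / 6 = 14.8500
LCL = X̄̄ − A₂·R̄ = 677.7000 − 0.483 × 14.8500 = 670.5274

670.53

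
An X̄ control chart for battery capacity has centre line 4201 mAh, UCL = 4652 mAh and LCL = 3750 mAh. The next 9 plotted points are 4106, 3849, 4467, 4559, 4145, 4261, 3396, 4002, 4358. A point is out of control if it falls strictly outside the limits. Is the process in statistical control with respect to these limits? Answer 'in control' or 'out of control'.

Compare each point to [3750, 4652]: sample 7 = 3396 < LCL.

out of control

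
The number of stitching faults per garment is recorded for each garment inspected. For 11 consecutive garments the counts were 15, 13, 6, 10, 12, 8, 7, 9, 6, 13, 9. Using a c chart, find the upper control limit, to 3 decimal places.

19.218

c̄ = (15 + 13 + 6 + 10 + 12 + 8 + 7 + 9 + 6 + 13 + 9) / 11 = 108 / 11 = 9.8182
UCL = c̄ + 3√c̄ = 9.8182 + 3 × √9.8182 = 9.8182 + 3 × 3.1334 = 19.2184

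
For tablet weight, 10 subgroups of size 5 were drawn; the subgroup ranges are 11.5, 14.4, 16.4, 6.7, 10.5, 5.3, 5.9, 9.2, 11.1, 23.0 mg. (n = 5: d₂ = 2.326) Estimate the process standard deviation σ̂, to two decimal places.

R̄ = (11.5 + 14.4 + 16.4 + 6.7 + 10.5 + 5.3 + 5.9 + 9.2 + 11.1 + 23.0) / 10 = 11.4000
σ̂ = R̄ / d₂ = 11.4000 / 2.326 = 4.9011

4.90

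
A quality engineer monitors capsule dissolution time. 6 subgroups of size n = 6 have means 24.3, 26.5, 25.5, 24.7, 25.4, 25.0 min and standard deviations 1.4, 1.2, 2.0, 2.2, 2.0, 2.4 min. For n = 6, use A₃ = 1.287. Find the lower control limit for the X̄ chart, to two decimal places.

X̄̄ = (24.3 + 26.5 + 25.5 + 24.7 + 25.4 + 25.0) / 6 = 25.2333
s̄ = (1.4 + 1.2 + 2.0 + 2.2 + 2.0 + 2.4) / 6 = 1.8667
LCL = X̄̄ − A₃·s̄ = 25.2333 − 1.287 × 1.8667 = 22.8309

22.83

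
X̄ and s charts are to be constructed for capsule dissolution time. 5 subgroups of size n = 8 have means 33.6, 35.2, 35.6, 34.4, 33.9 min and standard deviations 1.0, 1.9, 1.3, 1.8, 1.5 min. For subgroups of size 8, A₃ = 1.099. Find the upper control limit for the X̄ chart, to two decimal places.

X̄̄ = (33.6 + 35.2 + 35.6 + 34.4 + 33.9) / 5 = 34.5400
s̄ = (1.0 + 1.9 + 1.3 + 1.8 + 1.5) / 5 = 1.5000
UCL = X̄̄ + A₃·s̄ = 34.5400 + 1.099 × 1.5000 = 36.1885

36.19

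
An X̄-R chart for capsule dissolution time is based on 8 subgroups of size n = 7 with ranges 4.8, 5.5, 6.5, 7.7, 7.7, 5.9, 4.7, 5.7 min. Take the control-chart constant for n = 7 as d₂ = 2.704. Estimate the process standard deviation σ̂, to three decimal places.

2.242

R̄ = (4.8 + 5.5 + 6.5 + 7.7 + 7.7 + 5.9 + 4.7 + 5.7) / 8 = 6.0625
σ̂ = R̄ / d₂ = 6.0625 / 2.704 = 2.2420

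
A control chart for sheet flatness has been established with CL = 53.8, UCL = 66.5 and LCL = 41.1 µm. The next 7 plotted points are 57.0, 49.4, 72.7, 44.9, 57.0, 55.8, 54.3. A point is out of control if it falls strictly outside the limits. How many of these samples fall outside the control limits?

Compare each point to [41.1, 66.5]: sample 3 = 72.7 > UCL.

1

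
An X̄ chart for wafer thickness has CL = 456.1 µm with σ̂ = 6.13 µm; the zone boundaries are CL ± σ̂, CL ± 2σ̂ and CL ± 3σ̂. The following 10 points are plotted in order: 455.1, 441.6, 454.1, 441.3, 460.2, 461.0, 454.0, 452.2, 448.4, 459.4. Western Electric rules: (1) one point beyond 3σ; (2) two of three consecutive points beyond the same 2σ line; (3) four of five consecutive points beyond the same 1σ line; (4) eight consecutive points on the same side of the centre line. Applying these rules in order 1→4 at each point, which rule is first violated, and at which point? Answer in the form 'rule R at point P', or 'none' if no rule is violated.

Zone of each point (C = within 1σ̂, B = 1σ̂–2σ̂, A = 2σ̂–3σ̂, * = beyond 3σ̂; sign = side of CL): 1:-C, 2:-A, 3:-C, 4:-A, 5:+C, 6:+C, 7:-C, 8:-C, 9:-B, 10:+C
Rule 2 (two of three consecutive points beyond the same 2σ limit) is satisfied at point 4.

rule 2 at point 4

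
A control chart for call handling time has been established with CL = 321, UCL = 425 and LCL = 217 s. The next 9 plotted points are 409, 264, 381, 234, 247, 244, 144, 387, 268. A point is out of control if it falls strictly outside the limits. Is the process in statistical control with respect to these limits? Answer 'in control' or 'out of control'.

out of control

Compare each point to [217, 425]: sample 7 = 144 < LCL.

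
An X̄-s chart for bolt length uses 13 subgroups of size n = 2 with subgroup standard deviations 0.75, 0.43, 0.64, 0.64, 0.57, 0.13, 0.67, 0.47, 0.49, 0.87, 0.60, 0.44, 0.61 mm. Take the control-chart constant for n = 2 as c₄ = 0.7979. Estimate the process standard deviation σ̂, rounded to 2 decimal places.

0.70

s̄ = (0.75 + 0.43 + 0.64 + 0.64 + 0.57 + 0.13 + 0.67 + 0.47 + 0.49 + 0.87 + 0.60 + 0.44 + 0.61) / 13 = 0.5623
σ̂ = s̄ / c₄ = 0.5623 / 0.7979 = 0.7047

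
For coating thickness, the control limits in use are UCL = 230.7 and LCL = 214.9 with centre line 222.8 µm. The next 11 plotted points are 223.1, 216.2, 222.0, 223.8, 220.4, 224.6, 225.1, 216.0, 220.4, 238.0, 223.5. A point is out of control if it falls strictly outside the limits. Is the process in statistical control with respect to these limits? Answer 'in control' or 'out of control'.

Compare each point to [214.9, 230.7]: sample 10 = 238.0 > UCL.

out of control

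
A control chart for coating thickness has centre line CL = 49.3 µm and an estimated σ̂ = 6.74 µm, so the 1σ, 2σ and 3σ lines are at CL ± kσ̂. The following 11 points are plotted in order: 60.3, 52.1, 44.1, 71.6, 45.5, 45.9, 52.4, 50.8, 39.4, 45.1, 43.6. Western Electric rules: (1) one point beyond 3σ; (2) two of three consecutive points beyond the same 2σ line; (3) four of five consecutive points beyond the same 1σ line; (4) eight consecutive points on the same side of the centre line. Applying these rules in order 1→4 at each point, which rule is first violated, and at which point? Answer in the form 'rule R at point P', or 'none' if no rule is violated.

Zone of each point (C = within 1σ̂, B = 1σ̂–2σ̂, A = 2σ̂–3σ̂, * = beyond 3σ̂; sign = side of CL): 1:+B, 2:+C, 3:-C, 4:+*, 5:-C, 6:-C, 7:+C, 8:+C, 9:-B, 10:-C, 11:-C
Rule 1 (one point beyond the 3σ limits) is satisfied at point 4.

rule 1 at point 4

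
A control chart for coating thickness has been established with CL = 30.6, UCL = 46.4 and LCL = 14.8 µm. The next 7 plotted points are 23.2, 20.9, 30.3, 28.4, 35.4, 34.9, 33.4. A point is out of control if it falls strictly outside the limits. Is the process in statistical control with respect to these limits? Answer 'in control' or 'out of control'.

in control

All 7 points lie within [14.8, 46.4].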